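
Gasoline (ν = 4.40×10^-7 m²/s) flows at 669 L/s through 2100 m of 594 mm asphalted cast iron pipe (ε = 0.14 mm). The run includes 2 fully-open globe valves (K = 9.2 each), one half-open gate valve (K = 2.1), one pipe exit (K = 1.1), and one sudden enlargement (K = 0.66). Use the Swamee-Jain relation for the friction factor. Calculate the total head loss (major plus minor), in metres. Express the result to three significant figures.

V = 4Q/(πD²) = 2.414 m/s; V²/2g = 0.2970 m
Re = 3.26×10^6, ε/D = 2.36×10^-4 → f = 0.01455 (Swamee-Jain)
Major: h_f = f(L/D)·V²/2g = 0.01455·3535·0.2970 = 15.28 m
Minor: ΣK = 22.3; h_m = ΣK·V²/2g = 6.612 m
Total H_L = 15.28 + 6.612 = 21.89 m

H_L ≈ 21.9 m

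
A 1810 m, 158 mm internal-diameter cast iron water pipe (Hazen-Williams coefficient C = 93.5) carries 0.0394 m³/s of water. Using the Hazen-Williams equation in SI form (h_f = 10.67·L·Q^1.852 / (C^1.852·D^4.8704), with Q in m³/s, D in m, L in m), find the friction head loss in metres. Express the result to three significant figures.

h_f ≈ 86.6 m

h_f = 10.67·1810·0.0394^1.852 / (93.5^1.852·0.158^4.8704) = 86.62 m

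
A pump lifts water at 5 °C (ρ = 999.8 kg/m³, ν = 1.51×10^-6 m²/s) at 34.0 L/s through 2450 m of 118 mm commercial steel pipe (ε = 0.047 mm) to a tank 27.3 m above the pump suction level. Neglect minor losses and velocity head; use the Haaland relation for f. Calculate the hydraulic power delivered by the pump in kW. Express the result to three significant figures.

V = 4Q/(πD²) = 3.109 m/s; Re = 2.43×10^5; ε/D = 3.98×10^-4; f = 0.01776
h_f = f(L/D)V²/2g = 181.7 m
Total head H = z + h_f = 27.3 + 181.7 = 209.0 m
P_hyd = ρgQH = 999.8·9.81·0.0340·209.0 = 69.69 kW

P_hyd ≈ 69.7 kW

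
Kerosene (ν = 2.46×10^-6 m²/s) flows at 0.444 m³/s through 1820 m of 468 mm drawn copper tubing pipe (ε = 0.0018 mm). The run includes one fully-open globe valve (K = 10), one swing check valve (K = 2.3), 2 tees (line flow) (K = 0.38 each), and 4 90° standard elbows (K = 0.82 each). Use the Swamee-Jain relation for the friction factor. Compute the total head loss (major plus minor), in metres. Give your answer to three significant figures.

H_L ≈ 23.0 m

V = 4Q/(πD²) = 2.581 m/s; V²/2g = 0.3396 m
Re = 4.91×10^5, ε/D = 3.85×10^-6 → f = 0.01319 (Swamee-Jain)
Major: h_f = f(L/D)·V²/2g = 0.01319·3889·0.3396 = 17.42 m
Minor: ΣK = 16.3; h_m = ΣK·V²/2g = 5.548 m
Total H_L = 17.42 + 5.548 = 22.97 m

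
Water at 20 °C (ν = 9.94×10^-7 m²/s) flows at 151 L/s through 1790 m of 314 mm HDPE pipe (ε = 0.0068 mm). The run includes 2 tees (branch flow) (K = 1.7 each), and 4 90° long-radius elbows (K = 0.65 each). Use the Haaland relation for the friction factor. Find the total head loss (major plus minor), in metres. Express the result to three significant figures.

V = 4Q/(πD²) = 1.950 m/s; V²/2g = 0.1938 m
Re = 6.16×10^5, ε/D = 2.17×10^-5 → f = 0.01288 (Haaland)
Major: h_f = f(L/D)·V²/2g = 0.01288·5701·0.1938 = 14.24 m
Minor: ΣK = 6.00; h_m = ΣK·V²/2g = 1.163 m
Total H_L = 14.24 + 1.163 = 15.40 m

H_L ≈ 15.4 m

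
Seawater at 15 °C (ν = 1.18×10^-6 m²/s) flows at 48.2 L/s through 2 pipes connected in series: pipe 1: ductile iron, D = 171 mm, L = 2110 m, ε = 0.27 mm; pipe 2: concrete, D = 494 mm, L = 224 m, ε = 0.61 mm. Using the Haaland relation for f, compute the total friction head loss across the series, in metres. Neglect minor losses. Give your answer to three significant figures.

H ≈ 62.8 m

Pipe 1: V = 2.099 m/s, Re = 3.04×10^5, ε/D = 0.00158, f = 0.02267, h_1 = f(L/D)V²/2g = 62.81 m
Pipe 2: V = 0.2515 m/s, Re = 1.05×10^5, ε/D = 0.00123, f = 0.02266, h_2 = f(L/D)V²/2g = 0.03312 m
Series → Q common, losses add: H = Σh = 62.85 m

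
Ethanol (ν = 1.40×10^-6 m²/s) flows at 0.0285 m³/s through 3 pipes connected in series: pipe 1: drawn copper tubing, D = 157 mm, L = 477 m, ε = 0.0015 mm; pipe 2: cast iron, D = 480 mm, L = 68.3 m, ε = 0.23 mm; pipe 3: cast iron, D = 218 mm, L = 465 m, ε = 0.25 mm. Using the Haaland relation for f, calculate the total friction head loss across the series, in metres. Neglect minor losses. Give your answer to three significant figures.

H ≈ 6.83 m

Pipe 1: V = 1.472 m/s, Re = 1.65×10^5, ε/D = 9.55×10^-6, f = 0.01614, h_1 = f(L/D)V²/2g = 5.418 m
Pipe 2: V = 0.1575 m/s, Re = 5.40×10^4, ε/D = 4.79×10^-4, f = 0.02190, h_2 = f(L/D)V²/2g = 0.003940 m
Pipe 3: V = 0.7636 m/s, Re = 1.19×10^5, ε/D = 0.00115, f = 0.02216, h_3 = f(L/D)V²/2g = 1.405 m
Series → Q common, losses add: H = Σh = 6.827 m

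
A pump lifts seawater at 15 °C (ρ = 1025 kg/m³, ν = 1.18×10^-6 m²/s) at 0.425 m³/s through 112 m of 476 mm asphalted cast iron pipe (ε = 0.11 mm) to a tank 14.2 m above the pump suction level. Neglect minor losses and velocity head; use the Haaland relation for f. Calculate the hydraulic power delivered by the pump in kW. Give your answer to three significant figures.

P_hyd ≈ 65.1 kW

V = 4Q/(πD²) = 2.388 m/s; Re = 9.63×10^5; ε/D = 2.31×10^-4; f = 0.01496
h_f = f(L/D)V²/2g = 1.023 m
Total head H = z + h_f = 14.2 + 1.023 = 15.22 m
P_hyd = ρgQH = 1025·9.81·0.425·15.22 = 65.06 kW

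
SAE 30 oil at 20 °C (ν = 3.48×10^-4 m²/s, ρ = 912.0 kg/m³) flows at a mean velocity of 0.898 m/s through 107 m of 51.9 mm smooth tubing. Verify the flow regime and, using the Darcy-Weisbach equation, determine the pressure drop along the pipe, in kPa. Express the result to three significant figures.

Δp ≈ 362 kPa

Re = VD/ν = 0.898·0.05190/3.48×10^-4 = 134 → laminar (Re < 2300)
f = 64/Re = 0.4779
h_f = f(L/D)V²/(2g) = 0.4779·(107/0.05190)·0.898²/(2·9.81) = 40.49 m
Δp = ρg·h_f = 912.0·9.81·40.49 = 362.3 kPa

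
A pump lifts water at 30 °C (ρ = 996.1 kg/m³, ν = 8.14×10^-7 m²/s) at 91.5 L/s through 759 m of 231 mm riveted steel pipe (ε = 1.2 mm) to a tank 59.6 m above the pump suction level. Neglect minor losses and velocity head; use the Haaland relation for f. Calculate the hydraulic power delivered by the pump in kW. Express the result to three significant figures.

P_hyd ≈ 75.4 kW

V = 4Q/(πD²) = 2.183 m/s; Re = 6.20×10^5; ε/D = 0.00519; f = 0.03092
h_f = f(L/D)V²/2g = 24.68 m
Total head H = z + h_f = 59.6 + 24.68 = 84.28 m
P_hyd = ρgQH = 996.1·9.81·0.0915·84.28 = 75.36 kW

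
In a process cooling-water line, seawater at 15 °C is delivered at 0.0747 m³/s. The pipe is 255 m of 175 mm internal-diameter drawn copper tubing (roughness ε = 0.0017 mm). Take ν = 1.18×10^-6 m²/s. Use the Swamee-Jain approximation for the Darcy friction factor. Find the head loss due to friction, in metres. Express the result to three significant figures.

h_f ≈ 9.62 m

V = 4Q/(πD²) = 4·0.0747/(π·0.175²) = 3.106 m/s
Re = VD/ν = 3.106·0.175/1.18×10^-6 = 4.61×10^5 → turbulent
ε/D = 0.0017/175 = 9.71×10^-6
Swamee-Jain: f = 0.01343
h_f = f(L/D)V²/(2g) = 0.01343·(255/0.175)·3.106²/(2·9.81) = 9.623 m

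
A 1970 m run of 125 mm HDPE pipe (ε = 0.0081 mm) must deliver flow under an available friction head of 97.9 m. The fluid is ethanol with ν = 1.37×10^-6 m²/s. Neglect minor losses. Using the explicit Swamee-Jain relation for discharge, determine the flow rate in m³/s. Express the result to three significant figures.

Q ≈ 0.0344 m³/s

Swamee-Jain (Type II): Q = -0.965·√(gD⁵h_f/L)·ln[ε/(3.7D) + √(3.17ν²L/(gD³h_f))]
√(gD⁵h_f/L) = √(9.81·0.125⁵·97.9/1970) = 0.003857
ε/(3.7D) = 1.75×10^-5; √(3.17ν²L/(gD³h_f)) = 7.90×10^-5
Q = -0.965·0.003857·ln(9.656×10^-5) = 0.03441 m³/s
Check: V = 2.80 m/s, Re = 2.56×10^5, f = 0.01547, h_f = 97.7 m ≈ 97.9 m ✓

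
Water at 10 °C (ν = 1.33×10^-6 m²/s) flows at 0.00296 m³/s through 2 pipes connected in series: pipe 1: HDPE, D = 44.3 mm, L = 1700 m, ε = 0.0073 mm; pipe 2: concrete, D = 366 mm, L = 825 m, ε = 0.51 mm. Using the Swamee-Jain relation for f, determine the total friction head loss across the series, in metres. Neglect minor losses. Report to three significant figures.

Pipe 1: V = 1.920 m/s, Re = 6.40×10^4, ε/D = 1.65×10^-4, f = 0.02040, h_1 = f(L/D)V²/2g = 147.2 m
Pipe 2: V = 0.02813 m/s, Re = 7740, ε/D = 0.00139, f = 0.03535, h_2 = f(L/D)V²/2g = 0.003215 m
Series → Q common, losses add: H = Σh = 147.2 m

H ≈ 147 m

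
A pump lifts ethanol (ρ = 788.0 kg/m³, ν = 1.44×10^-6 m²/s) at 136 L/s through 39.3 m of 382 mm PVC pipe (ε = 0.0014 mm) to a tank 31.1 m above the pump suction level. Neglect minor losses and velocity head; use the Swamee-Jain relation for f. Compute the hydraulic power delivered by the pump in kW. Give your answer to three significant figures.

P_hyd ≈ 32.8 kW

V = 4Q/(πD²) = 1.187 m/s; Re = 3.15×10^5; ε/D = 3.66×10^-6; f = 0.01429
h_f = f(L/D)V²/2g = 0.1055 m
Total head H = z + h_f = 31.1 + 0.1055 = 31.21 m
P_hyd = ρgQH = 788.0·9.81·0.136·31.21 = 32.81 kW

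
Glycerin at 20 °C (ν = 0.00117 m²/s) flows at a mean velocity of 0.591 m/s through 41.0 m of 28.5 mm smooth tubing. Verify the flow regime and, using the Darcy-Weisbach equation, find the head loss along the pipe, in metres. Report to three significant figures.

h_f ≈ 114 m

Re = VD/ν = 0.591·0.02850/0.00117 = 14.4 → laminar (Re < 2300)
f = 64/Re = 4.446
h_f = f(L/D)V²/(2g) = 4.446·(41.0/0.02850)·0.591²/(2·9.81) = 113.9 m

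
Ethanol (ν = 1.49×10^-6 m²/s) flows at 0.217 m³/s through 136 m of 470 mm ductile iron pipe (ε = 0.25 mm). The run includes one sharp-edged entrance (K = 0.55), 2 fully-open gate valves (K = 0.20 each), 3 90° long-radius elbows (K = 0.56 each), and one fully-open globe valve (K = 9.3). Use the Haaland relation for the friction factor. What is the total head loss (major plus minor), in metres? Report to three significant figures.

V = 4Q/(πD²) = 1.251 m/s; V²/2g = 0.07974 m
Re = 3.95×10^5, ε/D = 5.32×10^-4 → f = 0.01797 (Haaland)
Major: h_f = f(L/D)·V²/2g = 0.01797·289.4·0.07974 = 0.4147 m
Minor: ΣK = 11.9; h_m = ΣK·V²/2g = 0.9512 m
Total H_L = 0.4147 + 0.9512 = 1.366 m

H_L ≈ 1.37 m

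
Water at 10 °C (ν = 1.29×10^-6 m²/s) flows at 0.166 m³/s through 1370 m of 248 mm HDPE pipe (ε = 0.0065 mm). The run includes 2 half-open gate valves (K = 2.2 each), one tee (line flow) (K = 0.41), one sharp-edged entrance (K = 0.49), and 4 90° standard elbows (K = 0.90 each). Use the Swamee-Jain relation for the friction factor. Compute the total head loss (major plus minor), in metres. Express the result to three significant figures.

V = 4Q/(πD²) = 3.436 m/s; V²/2g = 0.6019 m
Re = 6.61×10^5, ε/D = 2.62×10^-5 → f = 0.01294 (Swamee-Jain)
Major: h_f = f(L/D)·V²/2g = 0.01294·5524·0.6019 = 43.03 m
Minor: ΣK = 8.90; h_m = ΣK·V²/2g = 5.357 m
Total H_L = 43.03 + 5.357 = 48.39 m

H_L ≈ 48.4 m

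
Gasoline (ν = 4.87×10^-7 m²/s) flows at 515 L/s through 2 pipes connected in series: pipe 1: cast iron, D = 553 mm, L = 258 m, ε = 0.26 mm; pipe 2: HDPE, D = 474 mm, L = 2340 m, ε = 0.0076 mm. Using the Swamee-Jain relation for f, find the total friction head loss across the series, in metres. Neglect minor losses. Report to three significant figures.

Pipe 1: V = 2.144 m/s, Re = 2.43×10^6, ε/D = 4.70×10^-4, f = 0.01676, h_1 = f(L/D)V²/2g = 1.832 m
Pipe 2: V = 2.919 m/s, Re = 2.84×10^6, ε/D = 1.60×10^-5, f = 0.01051, h_2 = f(L/D)V²/2g = 22.52 m
Series → Q common, losses add: H = Σh = 24.36 m

H ≈ 24.4 m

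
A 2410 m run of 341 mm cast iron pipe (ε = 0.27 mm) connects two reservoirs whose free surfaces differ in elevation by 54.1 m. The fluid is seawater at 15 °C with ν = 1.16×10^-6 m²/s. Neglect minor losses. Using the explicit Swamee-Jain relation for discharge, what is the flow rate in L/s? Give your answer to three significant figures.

Q ≈ 257 L/s

Swamee-Jain (Type II): Q = -0.965·√(gD⁵h_f/L)·ln[ε/(3.7D) + √(3.17ν²L/(gD³h_f))]
√(gD⁵h_f/L) = √(9.81·0.341⁵·54.1/2410) = 0.03186
ε/(3.7D) = 2.14×10^-4; √(3.17ν²L/(gD³h_f)) = 2.21×10^-5
Q = -0.965·0.03186·ln(2.361×10^-4) = 0.2568 m³/s
Check: V = 2.81 m/s, Re = 8.27×10^5, f = 0.01910, h_f = 54.4 m ≈ 54.1 m ✓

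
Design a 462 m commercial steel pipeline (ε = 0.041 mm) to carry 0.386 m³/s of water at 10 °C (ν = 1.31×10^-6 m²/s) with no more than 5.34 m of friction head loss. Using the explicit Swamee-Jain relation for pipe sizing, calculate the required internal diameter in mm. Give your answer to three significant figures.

D ≈ 433 mm

Swamee-Jain (Type III): D = 0.66·[ε^1.25·(LQ²/(gh_f))^4.75 + ν·Q^9.4·(L/(gh_f))^5.2]^0.04
LQ²/(gh_f) = 1.314; L/(gh_f) = 8.819
Term 1 = ε^1.25·(…)^4.75 = 1.20×10^-5; Term 2 = ν·Q^9.4·(…)^5.2 = 1.40×10^-5
D = 0.66·(1.20×10^-5 + 1.40×10^-5)^0.04 = 0.4327 m = 433 mm
Check: V = 2.63 m/s, Re = 8.67×10^5, f = 0.01360, h_f = 5.10 m ≈ 5.34 m ✓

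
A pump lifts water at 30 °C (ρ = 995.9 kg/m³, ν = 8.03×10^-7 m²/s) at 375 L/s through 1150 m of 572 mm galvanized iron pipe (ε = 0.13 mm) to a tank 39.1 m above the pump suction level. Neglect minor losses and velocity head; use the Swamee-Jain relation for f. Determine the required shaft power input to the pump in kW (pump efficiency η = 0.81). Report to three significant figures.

V = 4Q/(πD²) = 1.459 m/s; Re = 1.04×10^6; ε/D = 2.27×10^-4; f = 0.01503
h_f = f(L/D)V²/2g = 3.280 m
Total head H = z + h_f = 39.1 + 3.280 = 42.38 m
P_hyd = ρgQH = 995.9·9.81·0.375·42.38 = 155.3 kW
P_shaft = P_hyd/η = 155.3/0.81 = 191.7 kW

P_shaft ≈ 192 kW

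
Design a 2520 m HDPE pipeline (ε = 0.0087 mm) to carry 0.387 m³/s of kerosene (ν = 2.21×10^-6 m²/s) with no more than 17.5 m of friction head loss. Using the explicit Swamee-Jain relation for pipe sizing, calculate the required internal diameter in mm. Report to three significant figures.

Swamee-Jain (Type III): D = 0.66·[ε^1.25·(LQ²/(gh_f))^4.75 + ν·Q^9.4·(L/(gh_f))^5.2]^0.04
LQ²/(gh_f) = 2.198; L/(gh_f) = 14.68
Term 1 = ε^1.25·(…)^4.75 = 1.99×10^-5; Term 2 = ν·Q^9.4·(…)^5.2 = 3.43×10^-4
D = 0.66·(1.99×10^-5 + 3.43×10^-4)^0.04 = 0.4808 m = 481 mm
Check: V = 2.13 m/s, Re = 4.64×10^5, f = 0.01354, h_f = 16.4 m ≈ 17.5 m ✓

D ≈ 481 mm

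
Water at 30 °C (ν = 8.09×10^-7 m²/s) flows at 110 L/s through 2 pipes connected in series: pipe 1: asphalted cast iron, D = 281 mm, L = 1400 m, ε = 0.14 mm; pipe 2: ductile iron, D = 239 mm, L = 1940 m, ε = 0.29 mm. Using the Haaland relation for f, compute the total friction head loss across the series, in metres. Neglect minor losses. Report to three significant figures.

H ≈ 66.0 m

Pipe 1: V = 1.774 m/s, Re = 6.16×10^5, ε/D = 4.98×10^-4, f = 0.01742, h_1 = f(L/D)V²/2g = 13.91 m
Pipe 2: V = 2.452 m/s, Re = 7.24×10^5, ε/D = 0.00121, f = 0.02095, h_2 = f(L/D)V²/2g = 52.12 m
Series → Q common, losses add: H = Σh = 66.03 m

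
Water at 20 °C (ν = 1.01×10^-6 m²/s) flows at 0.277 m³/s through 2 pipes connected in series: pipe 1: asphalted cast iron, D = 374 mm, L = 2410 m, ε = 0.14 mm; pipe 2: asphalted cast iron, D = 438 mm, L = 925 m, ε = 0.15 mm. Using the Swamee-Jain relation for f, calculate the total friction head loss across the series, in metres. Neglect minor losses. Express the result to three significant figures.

Pipe 1: V = 2.521 m/s, Re = 9.34×10^5, ε/D = 3.74×10^-4, f = 0.01642, h_1 = f(L/D)V²/2g = 34.30 m
Pipe 2: V = 1.838 m/s, Re = 7.97×10^5, ε/D = 3.42×10^-4, f = 0.01628, h_2 = f(L/D)V²/2g = 5.922 m
Series → Q common, losses add: H = Σh = 40.22 m

H ≈ 40.2 m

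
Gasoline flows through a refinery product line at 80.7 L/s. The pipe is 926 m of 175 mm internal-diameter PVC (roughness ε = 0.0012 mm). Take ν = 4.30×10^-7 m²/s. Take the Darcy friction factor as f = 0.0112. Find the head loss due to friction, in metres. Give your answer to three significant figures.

V = 4Q/(πD²) = 4·0.0807/(π·0.175²) = 3.355 m/s
h_f = f(L/D)V²/(2g) = 0.01120·(926/0.175)·3.355²/(2·9.81) = 34.00 m

h_f ≈ 34.0 m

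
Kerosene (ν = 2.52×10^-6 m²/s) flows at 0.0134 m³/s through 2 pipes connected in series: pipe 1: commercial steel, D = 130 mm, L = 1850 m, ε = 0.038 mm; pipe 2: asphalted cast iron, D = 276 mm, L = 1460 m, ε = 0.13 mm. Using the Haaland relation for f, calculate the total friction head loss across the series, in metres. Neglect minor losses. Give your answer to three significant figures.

Pipe 1: V = 1.010 m/s, Re = 5.21×10^4, ε/D = 2.92×10^-4, f = 0.02143, h_1 = f(L/D)V²/2g = 15.84 m
Pipe 2: V = 0.2240 m/s, Re = 2.45×10^4, ε/D = 4.71×10^-4, f = 0.02544, h_2 = f(L/D)V²/2g = 0.3441 m
Series → Q common, losses add: H = Σh = 16.19 m

H ≈ 16.2 m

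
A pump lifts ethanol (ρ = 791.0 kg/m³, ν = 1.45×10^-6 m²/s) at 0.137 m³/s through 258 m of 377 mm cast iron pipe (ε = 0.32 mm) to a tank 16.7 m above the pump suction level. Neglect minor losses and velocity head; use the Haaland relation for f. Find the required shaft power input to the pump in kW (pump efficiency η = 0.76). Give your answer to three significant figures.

P_shaft ≈ 24.8 kW

V = 4Q/(πD²) = 1.227 m/s; Re = 3.19×10^5; ε/D = 8.49×10^-4; f = 0.01981
h_f = f(L/D)V²/2g = 1.041 m
Total head H = z + h_f = 16.7 + 1.041 = 17.74 m
P_hyd = ρgQH = 791.0·9.81·0.137·17.74 = 18.86 kW
P_shaft = P_hyd/η = 18.86/0.76 = 24.82 kW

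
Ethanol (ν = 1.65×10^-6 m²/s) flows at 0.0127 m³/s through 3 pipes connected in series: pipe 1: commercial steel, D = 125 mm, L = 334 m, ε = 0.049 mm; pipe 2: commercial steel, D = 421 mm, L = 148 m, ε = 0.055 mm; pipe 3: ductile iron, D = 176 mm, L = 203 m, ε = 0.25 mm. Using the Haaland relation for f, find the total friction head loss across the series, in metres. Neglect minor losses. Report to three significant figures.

H ≈ 3.36 m

Pipe 1: V = 1.035 m/s, Re = 7.84×10^4, ε/D = 3.92×10^-4, f = 0.02032, h_1 = f(L/D)V²/2g = 2.964 m
Pipe 2: V = 0.09123 m/s, Re = 2.33×10^4, ε/D = 1.31×10^-4, f = 0.02503, h_2 = f(L/D)V²/2g = 0.003733 m
Pipe 3: V = 0.5220 m/s, Re = 5.57×10^4, ε/D = 0.00142, f = 0.02457, h_3 = f(L/D)V²/2g = 0.3936 m
Series → Q common, losses add: H = Σh = 3.361 m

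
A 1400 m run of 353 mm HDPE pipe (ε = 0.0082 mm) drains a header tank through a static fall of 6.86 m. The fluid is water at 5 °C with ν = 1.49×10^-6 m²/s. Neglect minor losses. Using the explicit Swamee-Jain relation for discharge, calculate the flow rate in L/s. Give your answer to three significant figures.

Q ≈ 151 L/s

Swamee-Jain (Type II): Q = -0.965·√(gD⁵h_f/L)·ln[ε/(3.7D) + √(3.17ν²L/(gD³h_f))]
√(gD⁵h_f/L) = √(9.81·0.353⁵·6.86/1400) = 0.01623
ε/(3.7D) = 6.28×10^-6; √(3.17ν²L/(gD³h_f)) = 5.77×10^-5
Q = -0.965·0.01623·ln(6.397×10^-5) = 0.1513 m³/s
Check: V = 1.55 m/s, Re = 3.66×10^5, f = 0.01415, h_f = 6.84 m ≈ 6.86 m ✓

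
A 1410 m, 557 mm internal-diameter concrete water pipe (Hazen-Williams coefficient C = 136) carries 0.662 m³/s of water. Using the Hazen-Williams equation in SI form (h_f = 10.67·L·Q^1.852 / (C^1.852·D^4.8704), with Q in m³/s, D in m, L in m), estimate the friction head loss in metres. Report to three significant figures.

h_f ≈ 13.6 m

h_f = 10.67·1410·0.662^1.852 / (136^1.852·0.557^4.8704) = 13.55 m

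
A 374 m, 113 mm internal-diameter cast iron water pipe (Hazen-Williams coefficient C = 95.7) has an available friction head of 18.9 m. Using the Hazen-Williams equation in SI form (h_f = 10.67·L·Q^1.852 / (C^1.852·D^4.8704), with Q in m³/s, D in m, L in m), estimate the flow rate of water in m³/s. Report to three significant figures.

Q ≈ 0.0172 m³/s

Rearranging: Q = [h_f·C^1.852·D^4.8704 / (10.67·L)]^(1/1.852)
Q = [18.9·95.7^1.852·0.113^4.8704 / (10.67·374)]^0.540 = 0.01720 m³/s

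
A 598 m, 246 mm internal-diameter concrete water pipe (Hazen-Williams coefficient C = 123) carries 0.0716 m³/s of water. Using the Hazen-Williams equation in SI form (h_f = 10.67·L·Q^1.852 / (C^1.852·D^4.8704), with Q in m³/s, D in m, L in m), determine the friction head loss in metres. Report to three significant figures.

h_f ≈ 6.03 m

h_f = 10.67·598·0.0716^1.852 / (123^1.852·0.246^4.8704) = 6.026 m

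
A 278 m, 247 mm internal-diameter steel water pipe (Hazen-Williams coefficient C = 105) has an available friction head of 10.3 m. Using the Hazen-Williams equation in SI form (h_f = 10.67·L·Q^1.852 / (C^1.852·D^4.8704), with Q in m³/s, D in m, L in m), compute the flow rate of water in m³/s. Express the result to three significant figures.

Rearranging: Q = [h_f·C^1.852·D^4.8704 / (10.67·L)]^(1/1.852)
Q = [10.3·105^1.852·0.247^4.8704 / (10.67·278)]^0.540 = 0.1248 m³/s

Q ≈ 0.125 m³/s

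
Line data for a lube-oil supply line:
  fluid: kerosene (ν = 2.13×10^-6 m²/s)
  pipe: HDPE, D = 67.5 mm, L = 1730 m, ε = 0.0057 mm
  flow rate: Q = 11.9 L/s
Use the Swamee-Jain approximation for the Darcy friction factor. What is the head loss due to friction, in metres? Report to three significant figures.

h_f ≈ 263 m

V = 4Q/(πD²) = 4·0.0119/(π·0.0675²) = 3.325 m/s
Re = VD/ν = 3.325·0.0675/2.13×10^-6 = 1.05×10^5 → turbulent
ε/D = 0.0057/67.5 = 8.44×10^-5
Swamee-Jain: f = 0.01818
h_f = f(L/D)V²/(2g) = 0.01818·(1730/0.0675)·3.325²/(2·9.81) = 262.7 m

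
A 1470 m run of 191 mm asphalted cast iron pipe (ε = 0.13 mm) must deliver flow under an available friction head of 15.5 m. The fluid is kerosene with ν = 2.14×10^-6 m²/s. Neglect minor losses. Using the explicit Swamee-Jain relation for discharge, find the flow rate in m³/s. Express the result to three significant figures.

Q ≈ 0.0397 m³/s

Swamee-Jain (Type II): Q = -0.965·√(gD⁵h_f/L)·ln[ε/(3.7D) + √(3.17ν²L/(gD³h_f))]
√(gD⁵h_f/L) = √(9.81·0.191⁵·15.5/1470) = 0.005128
ε/(3.7D) = 1.84×10^-4; √(3.17ν²L/(gD³h_f)) = 1.42×10^-4
Q = -0.965·0.005128·ln(3.259×10^-4) = 0.03973 m³/s
Check: V = 1.39 m/s, Re = 1.24×10^5, f = 0.02068, h_f = 15.6 m ≈ 15.5 m ✓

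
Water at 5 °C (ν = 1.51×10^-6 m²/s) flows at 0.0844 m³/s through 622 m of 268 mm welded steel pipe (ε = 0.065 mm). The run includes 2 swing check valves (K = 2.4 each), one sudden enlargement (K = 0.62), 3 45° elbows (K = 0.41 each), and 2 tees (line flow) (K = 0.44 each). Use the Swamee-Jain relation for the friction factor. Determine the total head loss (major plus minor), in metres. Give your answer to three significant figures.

H_L ≈ 5.32 m

V = 4Q/(πD²) = 1.496 m/s; V²/2g = 0.1141 m
Re = 2.66×10^5, ε/D = 2.43×10^-4 → f = 0.01686 (Swamee-Jain)
Major: h_f = f(L/D)·V²/2g = 0.01686·2321·0.1141 = 4.464 m
Minor: ΣK = 7.53; h_m = ΣK·V²/2g = 0.8591 m
Total H_L = 4.464 + 0.8591 = 5.323 m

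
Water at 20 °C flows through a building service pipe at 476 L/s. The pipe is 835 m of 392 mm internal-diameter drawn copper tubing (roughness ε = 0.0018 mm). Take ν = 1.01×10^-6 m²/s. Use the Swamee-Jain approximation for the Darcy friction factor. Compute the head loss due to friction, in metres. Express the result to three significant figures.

h_f ≈ 18.5 m

V = 4Q/(πD²) = 4·0.476/(π·0.392²) = 3.944 m/s
Re = VD/ν = 3.944·0.392/1.01×10^-6 = 1.53×10^6 → turbulent
ε/D = 0.0018/392 = 4.59×10^-6
Swamee-Jain: f = 0.01097
h_f = f(L/D)V²/(2g) = 0.01097·(835/0.392)·3.944²/(2·9.81) = 18.52 m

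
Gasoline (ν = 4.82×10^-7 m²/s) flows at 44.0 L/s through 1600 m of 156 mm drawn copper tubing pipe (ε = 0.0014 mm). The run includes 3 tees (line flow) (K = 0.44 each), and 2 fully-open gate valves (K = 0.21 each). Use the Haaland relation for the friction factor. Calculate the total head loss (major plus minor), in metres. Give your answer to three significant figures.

H_L ≈ 34.6 m

V = 4Q/(πD²) = 2.302 m/s; V²/2g = 0.2701 m
Re = 7.45×10^5, ε/D = 8.97×10^-6 → f = 0.01231 (Haaland)
Major: h_f = f(L/D)·V²/2g = 0.01231·10256·0.2701 = 34.11 m
Minor: ΣK = 1.74; h_m = ΣK·V²/2g = 0.4700 m
Total H_L = 34.11 + 0.4700 = 34.58 m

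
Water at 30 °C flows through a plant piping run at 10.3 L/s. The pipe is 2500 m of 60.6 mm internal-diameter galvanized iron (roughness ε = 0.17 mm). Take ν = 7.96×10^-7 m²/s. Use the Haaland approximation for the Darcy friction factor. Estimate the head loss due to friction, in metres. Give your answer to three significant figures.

V = 4Q/(πD²) = 4·0.0103/(π·0.0606²) = 3.571 m/s
Re = VD/ν = 3.571·0.0606/7.96×10^-7 = 2.72×10^5 → turbulent
ε/D = 0.17/60.6 = 0.00281
Haaland: f = 0.02620
h_f = f(L/D)V²/(2g) = 0.02620·(2500/0.0606)·3.571²/(2·9.81) = 702.4 m

h_f ≈ 702 m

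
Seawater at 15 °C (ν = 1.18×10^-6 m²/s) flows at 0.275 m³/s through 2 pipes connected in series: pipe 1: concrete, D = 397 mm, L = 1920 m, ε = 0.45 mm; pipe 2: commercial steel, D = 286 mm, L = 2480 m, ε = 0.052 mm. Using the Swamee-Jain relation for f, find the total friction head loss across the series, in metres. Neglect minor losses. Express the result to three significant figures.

H ≈ 143 m

Pipe 1: V = 2.222 m/s, Re = 7.47×10^5, ε/D = 0.00113, f = 0.02072, h_1 = f(L/D)V²/2g = 25.21 m
Pipe 2: V = 4.281 m/s, Re = 1.04×10^6, ε/D = 1.82×10^-4, f = 0.01454, h_2 = f(L/D)V²/2g = 117.7 m
Series → Q common, losses add: H = Σh = 142.9 m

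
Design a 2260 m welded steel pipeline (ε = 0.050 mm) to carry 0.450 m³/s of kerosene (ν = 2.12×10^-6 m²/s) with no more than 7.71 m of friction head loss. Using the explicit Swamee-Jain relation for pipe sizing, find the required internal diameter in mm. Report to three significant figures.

Swamee-Jain (Type III): D = 0.66·[ε^1.25·(LQ²/(gh_f))^4.75 + ν·Q^9.4·(L/(gh_f))^5.2]^0.04
LQ²/(gh_f) = 6.051; L/(gh_f) = 29.88
Term 1 = ε^1.25·(…)^4.75 = 0.0217; Term 2 = ν·Q^9.4·(…)^5.2 = 0.0548
D = 0.66·(0.0217 + 0.0548)^0.04 = 0.5955 m = 596 mm
Check: V = 1.62 m/s, Re = 4.54×10^5, f = 0.01445, h_f = 7.29 m ≈ 7.71 m ✓

D ≈ 596 mm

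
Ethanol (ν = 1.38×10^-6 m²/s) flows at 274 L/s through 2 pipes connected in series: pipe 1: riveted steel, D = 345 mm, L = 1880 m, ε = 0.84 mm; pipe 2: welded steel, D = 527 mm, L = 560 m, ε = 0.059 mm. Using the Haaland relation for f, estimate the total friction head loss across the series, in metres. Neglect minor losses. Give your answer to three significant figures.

Pipe 1: V = 2.931 m/s, Re = 7.33×10^5, ε/D = 0.00243, f = 0.02494, h_1 = f(L/D)V²/2g = 59.50 m
Pipe 2: V = 1.256 m/s, Re = 4.80×10^5, ε/D = 1.12×10^-4, f = 0.01446, h_2 = f(L/D)V²/2g = 1.236 m
Series → Q common, losses add: H = Σh = 60.74 m

H ≈ 60.7 m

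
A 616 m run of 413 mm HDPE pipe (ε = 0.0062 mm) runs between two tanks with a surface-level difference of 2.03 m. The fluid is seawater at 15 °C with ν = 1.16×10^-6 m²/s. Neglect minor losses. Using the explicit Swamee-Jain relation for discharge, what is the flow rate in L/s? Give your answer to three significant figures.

Q ≈ 189 L/s

Swamee-Jain (Type II): Q = -0.965·√(gD⁵h_f/L)·ln[ε/(3.7D) + √(3.17ν²L/(gD³h_f))]
√(gD⁵h_f/L) = √(9.81·0.413⁵·2.03/616) = 0.01971
ε/(3.7D) = 4.06×10^-6; √(3.17ν²L/(gD³h_f)) = 4.33×10^-5
Q = -0.965·0.01971·ln(4.734×10^-5) = 0.1894 m³/s
Check: V = 1.41 m/s, Re = 5.03×10^5, f = 0.01332, h_f = 2.02 m ≈ 2.03 m ✓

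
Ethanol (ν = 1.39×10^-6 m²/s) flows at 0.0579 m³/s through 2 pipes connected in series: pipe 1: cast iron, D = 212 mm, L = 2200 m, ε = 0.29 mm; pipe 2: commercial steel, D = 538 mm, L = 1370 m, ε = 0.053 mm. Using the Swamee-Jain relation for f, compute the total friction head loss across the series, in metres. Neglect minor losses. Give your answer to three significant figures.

Pipe 1: V = 1.640 m/s, Re = 2.50×10^5, ε/D = 0.00137, f = 0.02231, h_1 = f(L/D)V²/2g = 31.75 m
Pipe 2: V = 0.2547 m/s, Re = 9.86×10^4, ε/D = 9.85×10^-5, f = 0.01849, h_2 = f(L/D)V²/2g = 0.1557 m
Series → Q common, losses add: H = Σh = 31.90 m

H ≈ 31.9 m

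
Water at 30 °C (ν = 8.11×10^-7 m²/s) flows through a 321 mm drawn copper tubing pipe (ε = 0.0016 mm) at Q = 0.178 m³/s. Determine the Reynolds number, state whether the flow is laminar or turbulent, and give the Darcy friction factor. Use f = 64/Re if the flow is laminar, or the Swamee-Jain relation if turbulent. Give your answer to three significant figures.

Re ≈ 8.71×10^5; turbulent; f ≈ 0.0120

V = 4Q/(πD²) = 2.199 m/s
Re = VD/ν = 2.199·0.321/8.11×10^-7 = 8.71×10^5
Re > 4000 → turbulent; ε/D = 4.98×10^-6
Swamee-Jain: f = 0.01200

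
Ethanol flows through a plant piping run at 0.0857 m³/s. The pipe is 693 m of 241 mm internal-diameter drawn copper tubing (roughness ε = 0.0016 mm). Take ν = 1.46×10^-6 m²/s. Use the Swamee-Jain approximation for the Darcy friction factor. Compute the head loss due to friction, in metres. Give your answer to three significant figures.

V = 4Q/(πD²) = 4·0.0857/(π·0.241²) = 1.879 m/s
Re = VD/ν = 1.879·0.241/1.46×10^-6 = 3.10×10^5 → turbulent
ε/D = 0.0016/241 = 6.64×10^-6
Swamee-Jain: f = 0.01437
h_f = f(L/D)V²/(2g) = 0.01437·(693/0.241)·1.879²/(2·9.81) = 7.431 m

h_f ≈ 7.43 m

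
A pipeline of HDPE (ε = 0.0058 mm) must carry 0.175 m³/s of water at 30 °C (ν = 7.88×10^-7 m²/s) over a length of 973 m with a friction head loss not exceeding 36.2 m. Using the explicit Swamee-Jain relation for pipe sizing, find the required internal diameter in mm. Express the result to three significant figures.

D ≈ 243 mm

Swamee-Jain (Type III): D = 0.66·[ε^1.25·(LQ²/(gh_f))^4.75 + ν·Q^9.4·(L/(gh_f))^5.2]^0.04
LQ²/(gh_f) = 0.08391; L/(gh_f) = 2.740
Term 1 = ε^1.25·(…)^4.75 = 2.20×10^-12; Term 2 = ν·Q^9.4·(…)^5.2 = 1.14×10^-11
D = 0.66·(2.20×10^-12 + 1.14×10^-11)^0.04 = 0.2426 m = 243 mm
Check: V = 3.79 m/s, Re = 1.17×10^6, f = 0.01192, h_f = 34.9 m ≈ 36.2 m ✓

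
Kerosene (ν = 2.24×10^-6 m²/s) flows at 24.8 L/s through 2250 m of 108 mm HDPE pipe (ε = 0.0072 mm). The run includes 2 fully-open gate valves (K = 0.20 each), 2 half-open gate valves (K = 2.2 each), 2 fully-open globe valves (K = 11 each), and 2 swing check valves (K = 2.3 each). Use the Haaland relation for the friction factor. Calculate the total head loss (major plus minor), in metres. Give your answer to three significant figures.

V = 4Q/(πD²) = 2.707 m/s; V²/2g = 0.3735 m
Re = 1.31×10^5, ε/D = 6.67×10^-5 → f = 0.01721 (Haaland)
Major: h_f = f(L/D)·V²/2g = 0.01721·20833·0.3735 = 134.0 m
Minor: ΣK = 31.4; h_m = ΣK·V²/2g = 11.73 m
Total H_L = 134.0 + 11.73 = 145.7 m

H_L ≈ 146 m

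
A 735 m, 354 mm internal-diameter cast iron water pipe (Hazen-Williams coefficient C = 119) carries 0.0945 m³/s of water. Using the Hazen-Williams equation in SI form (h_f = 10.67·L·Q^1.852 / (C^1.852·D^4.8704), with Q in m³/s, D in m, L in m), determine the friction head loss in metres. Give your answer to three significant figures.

h_f ≈ 2.24 m

h_f = 10.67·735·0.0945^1.852 / (119^1.852·0.354^4.8704) = 2.237 m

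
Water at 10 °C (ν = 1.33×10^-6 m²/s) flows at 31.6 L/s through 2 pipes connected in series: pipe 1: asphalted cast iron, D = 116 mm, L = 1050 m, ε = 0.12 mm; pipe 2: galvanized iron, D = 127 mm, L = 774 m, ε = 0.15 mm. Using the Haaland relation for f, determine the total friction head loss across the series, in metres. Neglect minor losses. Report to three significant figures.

Pipe 1: V = 2.990 m/s, Re = 2.61×10^5, ε/D = 0.00103, f = 0.02078, h_1 = f(L/D)V²/2g = 85.73 m
Pipe 2: V = 2.495 m/s, Re = 2.38×10^5, ε/D = 0.00118, f = 0.02144, h_2 = f(L/D)V²/2g = 41.44 m
Series → Q common, losses add: H = Σh = 127.2 m

H ≈ 127 m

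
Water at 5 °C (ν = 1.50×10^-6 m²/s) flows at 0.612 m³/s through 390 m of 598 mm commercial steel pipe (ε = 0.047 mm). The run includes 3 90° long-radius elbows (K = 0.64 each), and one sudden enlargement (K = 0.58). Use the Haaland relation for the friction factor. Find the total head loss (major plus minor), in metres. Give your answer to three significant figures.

V = 4Q/(πD²) = 2.179 m/s; V²/2g = 0.2420 m
Re = 8.69×10^5, ε/D = 7.86×10^-5 → f = 0.01317 (Haaland)
Major: h_f = f(L/D)·V²/2g = 0.01317·652.2·0.2420 = 2.079 m
Minor: ΣK = 2.50; h_m = ΣK·V²/2g = 0.6050 m
Total H_L = 2.079 + 0.6050 = 2.684 m

H_L ≈ 2.68 m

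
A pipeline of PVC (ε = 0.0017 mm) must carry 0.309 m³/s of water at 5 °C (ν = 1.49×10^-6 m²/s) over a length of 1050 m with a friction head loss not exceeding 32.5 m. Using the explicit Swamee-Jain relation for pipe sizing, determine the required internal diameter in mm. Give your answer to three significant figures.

Swamee-Jain (Type III): D = 0.66·[ε^1.25·(LQ²/(gh_f))^4.75 + ν·Q^9.4·(L/(gh_f))^5.2]^0.04
LQ²/(gh_f) = 0.3145; L/(gh_f) = 3.293
Term 1 = ε^1.25·(…)^4.75 = 2.52×10^-10; Term 2 = ν·Q^9.4·(…)^5.2 = 1.18×10^-8
D = 0.66·(2.52×10^-10 + 1.18×10^-8)^0.04 = 0.3182 m = 318 mm
Check: V = 3.89 m/s, Re = 8.30×10^5, f = 0.01210, h_f = 30.7 m ≈ 32.5 m ✓

D ≈ 318 mm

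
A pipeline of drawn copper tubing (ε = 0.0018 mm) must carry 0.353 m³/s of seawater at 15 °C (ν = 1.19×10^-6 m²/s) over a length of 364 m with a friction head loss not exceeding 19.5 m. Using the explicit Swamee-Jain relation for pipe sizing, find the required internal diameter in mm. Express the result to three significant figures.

D ≈ 296 mm

Swamee-Jain (Type III): D = 0.66·[ε^1.25·(LQ²/(gh_f))^4.75 + ν·Q^9.4·(L/(gh_f))^5.2]^0.04
LQ²/(gh_f) = 0.2371; L/(gh_f) = 1.903
Term 1 = ε^1.25·(…)^4.75 = 7.08×10^-11; Term 2 = ν·Q^9.4·(…)^5.2 = 1.89×10^-9
D = 0.66·(7.08×10^-11 + 1.89×10^-9)^0.04 = 0.2960 m = 296 mm
Check: V = 5.13 m/s, Re = 1.28×10^6, f = 0.01132, h_f = 18.7 m ≈ 19.5 m ✓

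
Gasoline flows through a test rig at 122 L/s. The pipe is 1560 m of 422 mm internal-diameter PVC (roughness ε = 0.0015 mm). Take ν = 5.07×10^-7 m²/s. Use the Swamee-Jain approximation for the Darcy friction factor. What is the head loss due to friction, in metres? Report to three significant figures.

h_f ≈ 1.77 m

V = 4Q/(πD²) = 4·0.122/(π·0.422²) = 0.8723 m/s
Re = VD/ν = 0.8723·0.422/5.07×10^-7 = 7.26×10^5 → turbulent
ε/D = 0.0015/422 = 3.55×10^-6
Swamee-Jain: f = 0.01233
h_f = f(L/D)V²/(2g) = 0.01233·(1560/0.422)·0.8723²/(2·9.81) = 1.768 m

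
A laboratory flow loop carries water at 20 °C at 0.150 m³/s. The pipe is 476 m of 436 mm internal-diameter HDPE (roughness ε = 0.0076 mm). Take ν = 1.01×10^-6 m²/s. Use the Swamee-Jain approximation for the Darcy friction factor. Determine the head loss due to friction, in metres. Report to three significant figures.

h_f ≈ 0.769 m

V = 4Q/(πD²) = 4·0.150/(π·0.436²) = 1.005 m/s
Re = VD/ν = 1.005·0.436/1.01×10^-6 = 4.34×10^5 → turbulent
ε/D = 0.0076/436 = 1.74×10^-5
Swamee-Jain: f = 0.01368
h_f = f(L/D)V²/(2g) = 0.01368·(476/0.436)·1.005²/(2·9.81) = 0.7686 m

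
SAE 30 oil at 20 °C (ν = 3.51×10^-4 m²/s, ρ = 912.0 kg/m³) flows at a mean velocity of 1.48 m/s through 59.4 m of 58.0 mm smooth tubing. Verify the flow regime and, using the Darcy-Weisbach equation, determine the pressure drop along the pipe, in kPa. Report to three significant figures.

Re = VD/ν = 1.48·0.05800/3.51×10^-4 = 245 → laminar (Re < 2300)
f = 64/Re = 0.2617
h_f = f(L/D)V²/(2g) = 0.2617·(59.4/0.05800)·1.48²/(2·9.81) = 29.92 m
Δp = ρg·h_f = 912.0·9.81·29.92 = 267.7 kPa

Δp ≈ 268 kPa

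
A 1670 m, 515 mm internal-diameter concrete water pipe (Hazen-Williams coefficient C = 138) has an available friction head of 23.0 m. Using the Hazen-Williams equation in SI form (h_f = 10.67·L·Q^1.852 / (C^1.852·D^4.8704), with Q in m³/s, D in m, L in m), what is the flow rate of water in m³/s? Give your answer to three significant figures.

Q ≈ 0.664 m³/s

Rearranging: Q = [h_f·C^1.852·D^4.8704 / (10.67·L)]^(1/1.852)
Q = [23.0·138^1.852·0.515^4.8704 / (10.67·1670)]^0.540 = 0.6637 m³/s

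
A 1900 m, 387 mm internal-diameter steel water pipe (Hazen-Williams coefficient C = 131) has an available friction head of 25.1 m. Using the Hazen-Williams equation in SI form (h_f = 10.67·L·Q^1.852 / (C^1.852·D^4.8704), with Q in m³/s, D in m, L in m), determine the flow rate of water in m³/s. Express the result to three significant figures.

Q ≈ 0.291 m³/s

Rearranging: Q = [h_f·C^1.852·D^4.8704 / (10.67·L)]^(1/1.852)
Q = [25.1·131^1.852·0.387^4.8704 / (10.67·1900)]^0.540 = 0.2906 m³/s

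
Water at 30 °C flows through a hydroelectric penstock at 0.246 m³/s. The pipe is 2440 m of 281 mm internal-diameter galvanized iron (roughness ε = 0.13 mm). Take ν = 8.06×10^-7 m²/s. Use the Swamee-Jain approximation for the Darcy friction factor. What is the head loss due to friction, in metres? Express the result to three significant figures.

V = 4Q/(πD²) = 4·0.246/(π·0.281²) = 3.967 m/s
Re = VD/ν = 3.967·0.281/8.06×10^-7 = 1.38×10^6 → turbulent
ε/D = 0.13/281 = 4.63×10^-4
Swamee-Jain: f = 0.01689
h_f = f(L/D)V²/(2g) = 0.01689·(2440/0.281)·3.967²/(2·9.81) = 117.6 m

h_f ≈ 118 m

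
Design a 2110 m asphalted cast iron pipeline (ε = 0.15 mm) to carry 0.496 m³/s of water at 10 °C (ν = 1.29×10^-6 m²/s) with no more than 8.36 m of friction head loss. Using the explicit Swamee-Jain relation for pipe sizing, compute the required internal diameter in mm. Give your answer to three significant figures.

Swamee-Jain (Type III): D = 0.66·[ε^1.25·(LQ²/(gh_f))^4.75 + ν·Q^9.4·(L/(gh_f))^5.2]^0.04
LQ²/(gh_f) = 6.330; L/(gh_f) = 25.73
Term 1 = ε^1.25·(…)^4.75 = 0.106; Term 2 = ν·Q^9.4·(…)^5.2 = 0.0382
D = 0.66·(0.106 + 0.0382)^0.04 = 0.6109 m = 611 mm
Check: V = 1.69 m/s, Re = 8.01×10^5, f = 0.01543, h_f = 7.78 m ≈ 8.36 m ✓

D ≈ 611 mm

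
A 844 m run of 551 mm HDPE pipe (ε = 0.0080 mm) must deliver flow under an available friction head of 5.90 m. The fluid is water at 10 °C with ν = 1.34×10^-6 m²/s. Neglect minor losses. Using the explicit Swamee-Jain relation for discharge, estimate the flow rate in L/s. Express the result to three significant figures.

Swamee-Jain (Type II): Q = -0.965·√(gD⁵h_f/L)·ln[ε/(3.7D) + √(3.17ν²L/(gD³h_f))]
√(gD⁵h_f/L) = √(9.81·0.551⁵·5.90/844) = 0.05902
ε/(3.7D) = 3.92×10^-6; √(3.17ν²L/(gD³h_f)) = 2.23×10^-5
Q = -0.965·0.05902·ln(2.620×10^-5) = 0.6008 m³/s
Check: V = 2.52 m/s, Re = 1.04×10^6, f = 0.01190, h_f = 5.90 m ≈ 5.90 m ✓

Q ≈ 601 L/s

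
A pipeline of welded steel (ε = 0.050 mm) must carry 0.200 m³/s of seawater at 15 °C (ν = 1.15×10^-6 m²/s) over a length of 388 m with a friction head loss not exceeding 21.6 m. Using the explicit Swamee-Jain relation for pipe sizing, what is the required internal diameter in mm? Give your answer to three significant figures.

D ≈ 248 mm

Swamee-Jain (Type III): D = 0.66·[ε^1.25·(LQ²/(gh_f))^4.75 + ν·Q^9.4·(L/(gh_f))^5.2]^0.04
LQ²/(gh_f) = 0.07324; L/(gh_f) = 1.831
Term 1 = ε^1.25·(…)^4.75 = 1.70×10^-11; Term 2 = ν·Q^9.4·(…)^5.2 = 7.19×10^-12
D = 0.66·(1.70×10^-11 + 7.19×10^-12)^0.04 = 0.2483 m = 248 mm
Check: V = 4.13 m/s, Re = 8.92×10^5, f = 0.01489, h_f = 20.2 m ≈ 21.6 m ✓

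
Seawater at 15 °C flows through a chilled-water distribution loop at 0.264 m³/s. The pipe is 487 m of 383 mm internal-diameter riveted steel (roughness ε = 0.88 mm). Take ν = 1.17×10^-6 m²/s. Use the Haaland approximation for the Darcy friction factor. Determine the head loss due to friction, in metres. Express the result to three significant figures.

h_f ≈ 8.36 m

V = 4Q/(πD²) = 4·0.264/(π·0.383²) = 2.291 m/s
Re = VD/ν = 2.291·0.383/1.17×10^-6 = 7.50×10^5 → turbulent
ε/D = 0.88/383 = 0.00230
Haaland: f = 0.02455
h_f = f(L/D)V²/(2g) = 0.02455·(487/0.383)·2.291²/(2·9.81) = 8.356 m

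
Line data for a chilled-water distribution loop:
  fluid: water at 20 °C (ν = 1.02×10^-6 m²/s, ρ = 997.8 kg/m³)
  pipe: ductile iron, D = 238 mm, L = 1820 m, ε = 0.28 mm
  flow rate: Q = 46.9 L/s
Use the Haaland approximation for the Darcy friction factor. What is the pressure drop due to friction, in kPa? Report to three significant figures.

Δp ≈ 90.7 kPa

V = 4Q/(πD²) = 4·0.0469/(π·0.238²) = 1.054 m/s
Re = VD/ν = 1.054·0.238/1.02×10^-6 = 2.46×10^5 → turbulent
ε/D = 0.28/238 = 0.00118
Haaland: f = 0.02139
h_f = f(L/D)V²/(2g) = 0.02139·(1820/0.238)·1.054²/(2·9.81) = 9.267 m
Δp = ρg·h_f = 997.8·9.81·9.267 = 90.71 kPa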